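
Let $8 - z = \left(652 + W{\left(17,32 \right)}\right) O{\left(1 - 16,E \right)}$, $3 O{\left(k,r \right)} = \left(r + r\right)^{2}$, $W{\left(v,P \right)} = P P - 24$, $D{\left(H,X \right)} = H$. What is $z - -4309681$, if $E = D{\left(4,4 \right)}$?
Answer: $\frac{12823339}{3} \approx 4.2744 \cdot 10^{6}$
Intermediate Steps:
$W{\left(v,P \right)} = -24 + P^{2}$ ($W{\left(v,P \right)} = P^{2} - 24 = -24 + P^{2}$)
$E = 4$
$O{\left(k,r \right)} = \frac{4 r^{2}}{3}$ ($O{\left(k,r \right)} = \frac{\left(r + r\right)^{2}}{3} = \frac{\left(2 r\right)^{2}}{3} = \frac{4 r^{2}}{3}$)
$z = - \frac{105704}{3}$ ($z = 8 - \left(652 - \left(24 - 32^{2}\right)\right) \frac{4 \cdot 4^{2}}{3} = 8 - \left(652 + \left(-24 + 1024\right)\right) \frac{4}{3} \cdot 16 = 8 - \left(652 + 1000\right) \frac{64}{3} = 8 - 1652 \cdot \frac{64}{3} = 8 - \frac{105728}{3} = - \frac{105704}{3} \approx -35235.0$)
$z - -4309681 = - \frac{105704}{3} - -4309681 = - \frac{105704}{3} + 4309681 = \frac{12823339}{3}$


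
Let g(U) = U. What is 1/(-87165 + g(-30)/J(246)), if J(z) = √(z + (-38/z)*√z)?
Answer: -1/(87165 + 30/√(246 - 19*√246/123)) ≈ -1.1472e-5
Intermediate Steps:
J(z) = √(z - 38/√z)
1/(-87165 + g(-30)/J(246)) = 1/(-87165 - 30/√(246 - 19*√246/123))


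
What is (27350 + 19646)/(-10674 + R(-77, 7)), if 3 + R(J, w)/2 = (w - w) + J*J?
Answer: 758/19 ≈ 39.895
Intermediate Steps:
R(J, w) = -6 + 2*J**2 (R(J, w) = -6 + 2*((w - w) + J*J) = -6 + 2*(0 + J**2) = -6 + 2*J**2)
(27350 + 19646)/(-10674 + R(-77, 7)) = (27350 + 19646)/(-10674 + (-6 + 2*(-77)**2)) = 46996/(-10674 + (-6 + 2*5929)) = 46996/(-10674 + (-6 + 11858)) = 46996/(-10674 + 11852) = 46996/1178 = 46996*(1/1178) = 758/19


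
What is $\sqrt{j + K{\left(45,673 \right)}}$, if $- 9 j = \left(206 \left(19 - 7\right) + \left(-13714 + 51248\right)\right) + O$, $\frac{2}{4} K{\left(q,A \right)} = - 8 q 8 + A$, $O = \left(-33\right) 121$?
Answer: $\frac{i \sqrt{75739}}{3} \approx 91.736 i$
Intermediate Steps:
$O = -3993$
$K{\left(q,A \right)} = - 128 q + 2 A$ ($K{\left(q,A \right)} = 2 \left(- 8 q 8 + A\right) = 2 \left(- 64 q + A\right) = 2 \left(A - 64 q\right) = - 128 q + 2 A$)
$j = - \frac{36013}{9}$ ($j = - \frac{\left(206 \left(19 - 7\right) + \left(-13714 + 51248\right)\right) - 3993}{9} = - \frac{\left(206 \cdot 12 + 37534\right) - 3993}{9} = - \frac{\left(2472 + 37534\right) - 3993}{9} = - \frac{40006 - 3993}{9} = \left(- \frac{1}{9}\right) 36013 = - \frac{36013}{9} \approx -4001.4$)
$\sqrt{j + K{\left(45,673 \right)}} = \sqrt{- \frac{36013}{9} + \left(\left(-128\right) 45 + 2 \cdot 673\right)} = \sqrt{- \frac{36013}{9} + \left(-5760 + 1346\right)} = \sqrt{- \frac{36013}{9} - 4414} = \sqrt{- \frac{75739}{9}} = \frac{i \sqrt{75739}}{3}$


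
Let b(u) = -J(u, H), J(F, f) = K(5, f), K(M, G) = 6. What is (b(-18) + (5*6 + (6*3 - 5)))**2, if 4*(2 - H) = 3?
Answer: 1369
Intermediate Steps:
H = 5/4 (H = 2 - 1/4*3 = 2 - 3/4 = 5/4 ≈ 1.2500)
J(F, f) = 6
b(u) = -6 (b(u) = -1*6 = -6)
(b(-18) + (5*6 + (6*3 - 5)))**2 = (-6 + (5*6 + (6*3 - 5)))**2 = (-6 + (30 + (18 - 5)))**2 = (-6 + (30 + 13))**2 = (-6 + 43)**2 = 37**2 = 1369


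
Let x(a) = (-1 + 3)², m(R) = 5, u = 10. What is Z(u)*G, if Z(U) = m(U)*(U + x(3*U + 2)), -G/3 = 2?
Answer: -420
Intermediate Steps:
x(a) = 4 (x(a) = 2² = 4)
G = -6 (G = -3*2 = -6)
Z(U) = 20 + 5*U (Z(U) = 5*(U + 4) = 5*(4 + U) = 20 + 5*U)
Z(u)*G = (20 + 5*10)*(-6) = (20 + 50)*(-6) = 70*(-6) = -420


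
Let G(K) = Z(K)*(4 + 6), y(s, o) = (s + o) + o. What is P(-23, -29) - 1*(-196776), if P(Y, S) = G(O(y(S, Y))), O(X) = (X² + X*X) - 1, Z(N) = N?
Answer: 309266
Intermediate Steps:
y(s, o) = s + 2*o (y(s, o) = (o + s) + o = s + 2*o)
O(X) = -1 + 2*X² (O(X) = (X² + X²) - 1 = 2*X² - 1 = -1 + 2*X²)
G(K) = 10*K (G(K) = K*(4 + 6) = K*10 = 10*K)
P(Y, S) = -10 + 20*(S + 2*Y)² (P(Y, S) = 10*(-1 + 2*(S + 2*Y)²) = -10 + 20*(S + 2*Y)²)
P(-23, -29) - 1*(-196776) = (-10 + 20*(-29 + 2*(-23))²) - 1*(-196776) = (-10 + 20*(-29 - 46)²) + 196776 = (-10 + 20*(-75)²) + 196776 = (-10 + 20*5625) + 196776 = (-10 + 112500) + 196776 = 112490 + 196776 = 309266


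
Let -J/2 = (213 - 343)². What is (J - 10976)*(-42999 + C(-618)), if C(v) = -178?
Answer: 1933293352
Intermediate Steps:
J = -33800 (J = -2*(213 - 343)² = -2*(-130)² = -2*16900 = -33800)
(J - 10976)*(-42999 + C(-618)) = (-33800 - 10976)*(-42999 - 178) = -44776*(-43177) = 1933293352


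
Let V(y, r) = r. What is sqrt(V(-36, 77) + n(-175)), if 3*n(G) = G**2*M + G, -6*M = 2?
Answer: I*sqrt(30457)/3 ≈ 58.173*I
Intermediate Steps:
M = -1/3 (M = -1/6*2 = -1/3 ≈ -0.33333)
n(G) = -G**2/9 + G/3 (n(G) = (G**2*(-1/3) + G)/3 = (-G**2/3 + G)/3 = (G - G**2/3)/3 = -G**2/9 + G/3)
sqrt(V(-36, 77) + n(-175)) = sqrt(77 + (1/9)*(-175)*(3 - 1*(-175))) = sqrt(77 + (1/9)*(-175)*(3 + 175)) = sqrt(77 + (1/9)*(-175)*178) = sqrt(77 - 31150/9) = sqrt(-30457/9) = I*sqrt(30457)/3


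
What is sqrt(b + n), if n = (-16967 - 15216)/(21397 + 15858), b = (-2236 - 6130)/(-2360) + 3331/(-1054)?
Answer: I*sqrt(102897980625080285)/463347886 ≈ 0.6923*I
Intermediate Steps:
b = 239151/621860 (b = -8366*(-1/2360) + 3331*(-1/1054) = 4183/1180 - 3331/1054 = 239151/621860 ≈ 0.38457)
n = -32183/37255 ≈ -0.86386
sqrt(b + n) = sqrt(239151/621860 - 32183/37255) = sqrt(-444149995/926695772) = I*sqrt(102897980625080285)/463347886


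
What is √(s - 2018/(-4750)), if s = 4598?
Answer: √1037519605/475 ≈ 67.812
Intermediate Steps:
√(s - 2018/(-4750)) = √(4598 - 2018/(-4750)) = √(4598 - 2018*(-1/4750)) = √(4598 + 1009/2375) = √(10921259/2375) = √1037519605/475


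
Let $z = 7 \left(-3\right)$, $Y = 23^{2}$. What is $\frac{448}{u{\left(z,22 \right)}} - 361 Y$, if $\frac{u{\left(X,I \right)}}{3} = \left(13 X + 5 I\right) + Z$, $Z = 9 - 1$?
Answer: $- \frac{88801033}{465} \approx -1.9097 \cdot 10^{5}$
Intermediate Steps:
$Z = 8$ ($Z = 9 - 1 = 8$)
$Y = 529$
$z = -21$
$u{\left(X,I \right)} = 24 + 15 I + 39 X$ ($u{\left(X,I \right)} = 3 \left(\left(13 X + 5 I\right) + 8\right) = 3 \left(\left(5 I + 13 X\right) + 8\right) = 3 \left(8 + 5 I + 13 X\right) = 24 + 15 I + 39 X$)
$\frac{448}{u{\left(z,22 \right)}} - 361 Y = \frac{448}{24 + 15 \cdot 22 + 39 \left(-21\right)} - 190969 = \frac{448}{24 + 330 - 819} - 190969 = \frac{448}{-465} - 190969 = 448 \left(- \frac{1}{465}\right) - 190969 = - \frac{448}{465} - 190969 = - \frac{88801033}{465}$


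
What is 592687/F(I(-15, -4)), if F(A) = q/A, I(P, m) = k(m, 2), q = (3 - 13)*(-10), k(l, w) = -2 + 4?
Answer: 592687/50 ≈ 11854.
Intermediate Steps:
k(l, w) = 2
q = 100 (q = -10*(-10) = 100)
I(P, m) = 2
F(A) = 100/A
592687/F(I(-15, -4)) = 592687/((100/2)) = 592687/((100*(½))) = 592687/50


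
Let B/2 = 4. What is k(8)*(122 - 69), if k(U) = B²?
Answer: 3392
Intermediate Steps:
B = 8 (B = 2*4 = 8)
k(U) = 64 (k(U) = 8² = 64)
k(8)*(122 - 69) = 64*(122 - 69) = 64*53 = 3392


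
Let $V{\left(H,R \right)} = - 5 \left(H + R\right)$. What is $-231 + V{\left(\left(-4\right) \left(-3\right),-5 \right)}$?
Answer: $-266$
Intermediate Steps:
$V{\left(H,R \right)} = - 5 H - 5 R$
$-231 + V{\left(\left(-4\right) \left(-3\right),-5 \right)} = -231 - \left(-25 + 5 \left(\left(-4\right) \left(-3\right)\right)\right) = -231 + \left(\left(-5\right) 12 + 25\right) = -231 + \left(-60 + 25\right) = -231 - 35 = -266$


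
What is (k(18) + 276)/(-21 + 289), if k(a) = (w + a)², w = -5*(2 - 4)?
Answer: 265/67 ≈ 3.9552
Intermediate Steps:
w = 10 (w = -5*(-2) = 10)
k(a) = (10 + a)²
(k(18) + 276)/(-21 + 289) = ((10 + 18)² + 276)/(-21 + 289) = (28² + 276)/268 = (784 + 276)*(1/268) = 1060*(1/268) = 265/67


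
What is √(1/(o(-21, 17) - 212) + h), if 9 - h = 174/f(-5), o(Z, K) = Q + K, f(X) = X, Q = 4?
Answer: 4*√2496370/955 ≈ 6.6178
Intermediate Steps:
o(Z, K) = 4 + K
h = 219/5 (h = 9 - 174/(-5) = 9 - 174*(-1)/5 = 9 - 1*(-174/5) = 9 + 174/5 = 219/5 ≈ 43.800)
√(1/(o(-21, 17) - 212) + h) = √(1/((4 + 17) - 212) + 219/5) = √(1/(21 - 212) + 219/5) = √(1/(-191) + 219/5) = √(-1/191 + 219/5) = √(41824/955) = 4*√2496370/955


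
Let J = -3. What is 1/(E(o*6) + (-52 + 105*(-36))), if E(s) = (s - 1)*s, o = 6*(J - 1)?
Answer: 1/17048 ≈ 5.8658e-5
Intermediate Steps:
o = -24 (o = 6*(-3 - 1) = 6*(-4) = -24)
E(s) = s*(-1 + s) (E(s) = (-1 + s)*s = s*(-1 + s))
1/(E(o*6) + (-52 + 105*(-36))) = 1/((-24*6)*(-1 - 24*6) + (-52 + 105*(-36))) = 1/(-144*(-1 - 144) + (-52 - 3780)) = 1/(-144*(-145) - 3832) = 1/(20880 - 3832) = 1/17048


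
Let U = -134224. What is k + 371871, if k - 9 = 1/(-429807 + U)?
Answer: 209751848279/564031 ≈ 3.7188e+5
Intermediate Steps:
k = 5076278/564031 (k = 9 + 1/(-429807 - 134224) = 9 + 1/(-564031) = 9 - 1/564031 = 5076278/564031 ≈ 9.0000)
k + 371871 = 5076278/564031 + 371871 = 209751848279/564031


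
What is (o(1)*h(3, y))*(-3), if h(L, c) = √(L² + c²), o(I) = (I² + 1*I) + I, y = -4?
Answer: -45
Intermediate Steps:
o(I) = I² + 2*I (o(I) = (I² + I) + I = (I + I²) + I = I² + 2*I)
(o(1)*h(3, y))*(-3) = ((1*(2 + 1))*√(3² + (-4)²))*(-3) = ((1*3)*√(9 + 16))*(-3) = (3*√25)*(-3) = (3*5)*(-3) = 15*(-3) = -45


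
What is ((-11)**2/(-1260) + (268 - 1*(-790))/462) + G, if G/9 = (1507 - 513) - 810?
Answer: 22982569/13860 ≈ 1658.2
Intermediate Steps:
G = 1656 (G = 9*((1507 - 513) - 810) = 9*(994 - 810) = 9*184 = 1656)
((-11)**2/(-1260) + (268 - 1*(-790))/462) + G = ((-11)**2/(-1260) + (268 - 1*(-790))/462) + 1656 = (121*(-1/1260) + (268 + 790)*(1/462)) + 1656 = (-121/1260 + 1058*(1/462)) + 1656 = (-121/1260 + 529/231) + 1656 = 30409/13860 + 1656 = 22982569/13860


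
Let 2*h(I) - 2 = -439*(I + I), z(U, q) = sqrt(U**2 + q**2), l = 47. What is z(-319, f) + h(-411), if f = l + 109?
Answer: 180430 + sqrt(126097) ≈ 1.8079e+5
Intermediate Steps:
f = 156 (f = 47 + 109 = 156)
h(I) = 1 - 439*I (h(I) = 1 + (-439*(I + I))/2 = 1 + (-878*I)/2 = 1 - 439*I)
z(-319, f) + h(-411) = sqrt((-319)**2 + 156**2) + (1 - 439*(-411)) = sqrt(101761 + 24336) + (1 + 180429) = sqrt(126097) + 180430 = 180430 + sqrt(126097)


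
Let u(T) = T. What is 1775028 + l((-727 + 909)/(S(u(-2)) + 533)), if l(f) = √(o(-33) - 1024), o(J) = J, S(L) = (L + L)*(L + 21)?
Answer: 1775028 + I*√1057 ≈ 1.775e+6 + 32.512*I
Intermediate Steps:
S(L) = 2*L*(21 + L) (S(L) = (2*L)*(21 + L) = 2*L*(21 + L))
l(f) = I*√1057 (l(f) = √(-33 - 1024) = √(-1057) = I*√1057)
1775028 + l((-727 + 909)/(S(u(-2)) + 533)) = 1775028 + I*√1057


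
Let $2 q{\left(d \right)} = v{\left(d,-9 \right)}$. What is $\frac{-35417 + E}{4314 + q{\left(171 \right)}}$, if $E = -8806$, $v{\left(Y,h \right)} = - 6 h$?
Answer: $- \frac{14741}{1447} \approx -10.187$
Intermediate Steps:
$q{\left(d \right)} = 27$ ($q{\left(d \right)} = \frac{\left(-6\right) \left(-9\right)}{2} = \frac{1}{2} \cdot 54 = 27$)
$\frac{-35417 + E}{4314 + q{\left(171 \right)}} = \frac{-35417 - 8806}{4314 + 27} = - \frac{44223}{4341} = \left(-44223\right) \frac{1}{4341} = - \frac{14741}{1447}$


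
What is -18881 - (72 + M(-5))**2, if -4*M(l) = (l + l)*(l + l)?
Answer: -21090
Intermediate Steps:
M(l) = -l**2 (M(l) = -(l + l)*(l + l)/4 = -2*l*2*l/4 = -l**2)
-18881 - (72 + M(-5))**2 = -18881 - (72 - 1*(-5)**2)**2 = -18881 - (72 - 1*25)**2 = -18881 - (72 - 25)**2 = -18881 - 1*47**2 = -18881 - 1*2209 = -18881 - 2209 = -21090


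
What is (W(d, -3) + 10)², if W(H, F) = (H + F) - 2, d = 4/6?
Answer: 289/9 ≈ 32.111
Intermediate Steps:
d = ⅔ (d = 4*(⅙) = ⅔ ≈ 0.66667)
W(H, F) = -2 + F + H (W(H, F) = (F + H) - 2 = -2 + F + H)
(W(d, -3) + 10)² = ((-2 - 3 + ⅔) + 10)² = (-13/3 + 10)² = (17/3)² = 289/9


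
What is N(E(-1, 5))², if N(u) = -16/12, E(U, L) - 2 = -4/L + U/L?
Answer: 16/9 ≈ 1.7778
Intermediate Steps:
E(U, L) = 2 - 4/L + U/L (E(U, L) = 2 + (-4/L + U/L) = 2 - 4/L + U/L)
N(u) = -4/3 (N(u) = -16*1/12 = -4/3)
N(E(-1, 5))² = (-4/3)² = 16/9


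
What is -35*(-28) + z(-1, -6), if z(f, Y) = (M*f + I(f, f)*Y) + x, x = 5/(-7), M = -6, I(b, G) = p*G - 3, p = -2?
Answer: 6939/7 ≈ 991.29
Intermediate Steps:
I(b, G) = -3 - 2*G (I(b, G) = -2*G - 3 = -3 - 2*G)
x = -5/7 (x = 5*(-1/7) = -5/7 ≈ -0.71429)
z(f, Y) = -5/7 - 6*f + Y*(-3 - 2*f) (z(f, Y) = (-6*f + (-3 - 2*f)*Y) - 5/7 = (-6*f + Y*(-3 - 2*f)) - 5/7 = -5/7 - 6*f + Y*(-3 - 2*f))
-35*(-28) + z(-1, -6) = -35*(-28) + (-5/7 - 6*(-1) - 1*(-6)*(3 + 2*(-1))) = 980 + (-5/7 + 6 - 1*(-6)*(3 - 2)) = 980 + (-5/7 + 6 - 1*(-6)*1) = 980 + (-5/7 + 6 + 6) = 980 + 79/7 = 6939/7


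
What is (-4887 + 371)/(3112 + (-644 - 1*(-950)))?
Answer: -2258/1709 ≈ -1.3212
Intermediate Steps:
(-4887 + 371)/(3112 + (-644 - 1*(-950))) = -4516/(3112 + (-644 + 950)) = -4516/(3112 + 306) = -4516/3418 = -4516*1/3418 = -2258/1709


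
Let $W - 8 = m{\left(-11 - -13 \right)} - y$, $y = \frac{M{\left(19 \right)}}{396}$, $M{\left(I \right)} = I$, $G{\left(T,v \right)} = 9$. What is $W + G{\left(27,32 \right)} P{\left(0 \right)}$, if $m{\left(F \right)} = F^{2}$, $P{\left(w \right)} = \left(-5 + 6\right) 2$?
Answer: $\frac{11861}{396} \approx 29.952$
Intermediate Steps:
$P{\left(w \right)} = 2$ ($P{\left(w \right)} = 1 \cdot 2 = 2$)
$y = \frac{19}{396} \approx 0.04798$
$W = \frac{4733}{396}$ ($W = 8 + \left(\left(-11 - -13\right)^{2} - \frac{19}{396}\right) = 8 - \left(\frac{19}{396} - \left(-11 + 13\right)^{2}\right) = 8 - \left(\frac{19}{396} - 2^{2}\right) = 8 + \left(4 - \frac{19}{396}\right) = 8 + \frac{1565}{396} = \frac{4733}{396} \approx 11.952$)
$W + G{\left(27,32 \right)} P{\left(0 \right)} = \frac{4733}{396} + 9 \cdot 2 = \frac{4733}{396} + 18 = \frac{11861}{396}$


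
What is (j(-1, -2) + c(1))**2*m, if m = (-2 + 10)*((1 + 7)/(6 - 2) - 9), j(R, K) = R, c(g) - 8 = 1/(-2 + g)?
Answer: -2016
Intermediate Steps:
c(g) = 8 + 1/(-2 + g)
m = -56 (m = 8*(8/4 - 9) = 8*(8*(1/4) - 9) = 8*(2 - 9) = 8*(-7) = -56)
(j(-1, -2) + c(1))**2*m = (-1 + (-15 + 8*1)/(-2 + 1))**2*(-56) = (-1 + (-15 + 8)/(-1))**2*(-56) = (-1 - 1*(-7))**2*(-56) = (-1 + 7)**2*(-56) = 6**2*(-56) = 36*(-56) = -2016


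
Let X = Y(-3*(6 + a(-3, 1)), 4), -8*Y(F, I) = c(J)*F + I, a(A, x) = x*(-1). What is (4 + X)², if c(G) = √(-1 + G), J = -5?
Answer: -283/32 + 105*I*√6/8 ≈ -8.8438 + 32.15*I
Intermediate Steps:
a(A, x) = -x
Y(F, I) = -I/8 - I*F*√6/8 (Y(F, I) = -(√(-1 - 5)*F + I)/8 = -(√(-6)*F + I)/8 = -((I*√6)*F + I)/8 = -(I*F*√6 + I)/8 = -(I + I*F*√6)/8 = -I/8 - I*F*√6/8)
X = -½ + 15*I*√6/8 (X = -⅛*4 - I*(-3*(6 - 1*1))*√6/8 = -½ - I*(-3*(6 - 1))*√6/8 = -½ - I*(-3*5)*√6/8 = -½ - ⅛*I*(-15)*√6 = -½ + 15*I*√6/8 ≈ -0.5 + 4.5928*I)
(4 + X)² = (4 + (-½ + 15*I*√6/8))² = (7/2 + 15*I*√6/8)²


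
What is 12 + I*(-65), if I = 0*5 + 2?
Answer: -118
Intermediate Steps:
I = 2 (I = 0 + 2 = 2)
12 + I*(-65) = 12 + 2*(-65) = 12 - 130 = -118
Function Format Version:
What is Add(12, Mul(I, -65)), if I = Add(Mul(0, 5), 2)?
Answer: -118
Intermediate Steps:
I = 2 (I = Add(0, 2) = 2)
Add(12, Mul(I, -65)) = Add(12, Mul(2, -65)) = Add(12, -130) = -118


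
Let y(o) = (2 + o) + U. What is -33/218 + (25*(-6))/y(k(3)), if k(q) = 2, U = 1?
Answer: -6573/218 ≈ -30.151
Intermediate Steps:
y(o) = 3 + o (y(o) = (2 + o) + 1 = 3 + o)
-33/218 + (25*(-6))/y(k(3)) = -33/218 + (25*(-6))/(3 + 2) = -33*1/218 - 150/5 = -33/218 - 150*1/5 = -33/218 - 30 = -6573/218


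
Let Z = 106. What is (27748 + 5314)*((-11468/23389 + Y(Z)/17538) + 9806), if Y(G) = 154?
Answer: 66490776891070834/205098141 ≈ 3.2419e+8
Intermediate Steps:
(27748 + 5314)*((-11468/23389 + Y(Z)/17538) + 9806) = (27748 + 5314)*((-11468/23389 + 154/17538) + 9806) = 33062*((-11468*1/23389 + 154*(1/17538)) + 9806) = 33062*((-11468/23389 + 77/8769) + 9806) = 33062*(-98761939/205098141 + 9806) = 33062*(2011093608707/205098141) = 66490776891070834/205098141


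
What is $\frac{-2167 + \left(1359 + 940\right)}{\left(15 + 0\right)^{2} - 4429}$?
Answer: $- \frac{33}{1051} \approx -0.031399$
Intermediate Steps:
$\frac{-2167 + \left(1359 + 940\right)}{\left(15 + 0\right)^{2} - 4429} = \frac{-2167 + 2299}{15^{2} - 4429} = \frac{132}{225 - 4429} = \frac{132}{-4204} = 132 \left(- \frac{1}{4204}\right) = - \frac{33}{1051}$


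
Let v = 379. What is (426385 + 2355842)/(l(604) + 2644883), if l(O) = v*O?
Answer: 927409/957933 ≈ 0.96814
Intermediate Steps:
l(O) = 379*O
(426385 + 2355842)/(l(604) + 2644883) = (426385 + 2355842)/(379*604 + 2644883) = 2782227/(228916 + 2644883) = 2782227/2873799 = 2782227*(1/2873799) = 927409/957933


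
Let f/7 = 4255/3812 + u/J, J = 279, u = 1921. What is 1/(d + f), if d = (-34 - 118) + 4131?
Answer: 1063548/4291427471 ≈ 0.00024783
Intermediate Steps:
f = 59569979/1063548 (f = 7*(4255/3812 + 1921/279) = 7*(8509997/1063548) = 59569979/1063548 ≈ 56.011)
d = 3979 (d = -152 + 4131 = 3979)
1/(d + f) = 1/(3979 + 59569979/1063548) = 1/(4291427471/1063548) = 1063548/4291427471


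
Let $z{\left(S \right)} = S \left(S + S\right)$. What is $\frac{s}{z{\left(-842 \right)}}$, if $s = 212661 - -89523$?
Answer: $\frac{37773}{177241} \approx 0.21312$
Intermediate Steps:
$s = 302184$ ($s = 212661 + 89523 = 302184$)
$z{\left(S \right)} = 2 S^{2}$ ($z{\left(S \right)} = S 2 S = 2 S^{2}$)
$\frac{s}{z{\left(-842 \right)}} = \frac{302184}{2 \left(-842\right)^{2}} = \frac{302184}{2 \cdot 708964} = \frac{302184}{1417928} = 302184 \cdot \frac{1}{1417928} = \frac{37773}{177241}$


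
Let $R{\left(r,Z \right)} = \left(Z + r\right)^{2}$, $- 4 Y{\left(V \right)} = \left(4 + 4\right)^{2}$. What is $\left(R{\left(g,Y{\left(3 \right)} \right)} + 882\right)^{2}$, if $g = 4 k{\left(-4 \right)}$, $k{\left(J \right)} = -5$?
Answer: $4743684$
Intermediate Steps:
$Y{\left(V \right)} = -16$ ($Y{\left(V \right)} = - \frac{\left(4 + 4\right)^{2}}{4} = - \frac{8^{2}}{4} = \left(- \frac{1}{4}\right) 64 = -16$)
$g = -20$ ($g = 4 \left(-5\right) = -20$)
$\left(R{\left(g,Y{\left(3 \right)} \right)} + 882\right)^{2} = \left(\left(-16 - 20\right)^{2} + 882\right)^{2} = \left(\left(-36\right)^{2} + 882\right)^{2} = \left(1296 + 882\right)^{2} = 2178^{2} = 4743684$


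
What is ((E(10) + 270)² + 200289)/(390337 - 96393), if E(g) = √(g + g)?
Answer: 9421/10136 + 135*√5/36743 ≈ 0.93768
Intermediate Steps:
E(g) = √2*√g (E(g) = √(2*g) = √2*√g)
((E(10) + 270)² + 200289)/(390337 - 96393) = ((√2*√10 + 270)² + 200289)/(390337 - 96393) = ((2*√5 + 270)² + 200289)/293944 = ((270 + 2*√5)² + 200289)*(1/293944) = (200289 + (270 + 2*√5)²)*(1/293944) = 200289/293944 + (270 + 2*√5)²/293944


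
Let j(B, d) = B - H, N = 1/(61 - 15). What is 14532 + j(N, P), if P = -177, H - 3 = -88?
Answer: 672383/46 ≈ 14617.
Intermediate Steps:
H = -85 (H = 3 - 88 = -85)
N = 1/46 ≈ 0.021739
j(B, d) = 85 + B (j(B, d) = B - 1*(-85) = B + 85 = 85 + B)
14532 + j(N, P) = 14532 + (85 + 1/46) = 14532 + 3911/46 = 672383/46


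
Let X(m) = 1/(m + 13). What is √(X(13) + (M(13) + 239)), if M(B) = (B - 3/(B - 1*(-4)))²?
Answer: √78825734/442 ≈ 20.087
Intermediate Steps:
X(m) = 1/(13 + m)
M(B) = (B - 3/(4 + B))² (M(B) = (B - 3/(B + 4))² = (B - 3/(4 + B))²)
√(X(13) + (M(13) + 239)) = √(1/(13 + 13) + ((-3 + 13² + 4*13)²/(4 + 13)² + 239)) = √(1/26 + ((-3 + 169 + 52)²/17² + 239)) = √(1/26 + ((1/289)*218² + 239)) = √(1/26 + ((1/289)*47524 + 239)) = √(1/26 + (47524/289 + 239)) = √(1/26 + 116595/289) = √(3031759/7514) = √78825734/442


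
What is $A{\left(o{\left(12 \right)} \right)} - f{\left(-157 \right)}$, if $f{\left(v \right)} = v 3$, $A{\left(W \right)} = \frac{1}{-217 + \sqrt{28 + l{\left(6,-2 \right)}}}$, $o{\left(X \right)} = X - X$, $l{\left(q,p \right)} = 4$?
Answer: $\frac{22163630}{47057} - \frac{4 \sqrt{2}}{47057} \approx 471.0$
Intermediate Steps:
$o{\left(X \right)} = 0$
$A{\left(W \right)} = \frac{1}{-217 + 4 \sqrt{2}}$ ($A{\left(W \right)} = \frac{1}{-217 + \sqrt{28 + 4}} = \frac{1}{-217 + \sqrt{32}} = \frac{1}{-217 + 4 \sqrt{2}}$)
$f{\left(v \right)} = 3 v$
$A{\left(o{\left(12 \right)} \right)} - f{\left(-157 \right)} = \left(- \frac{217}{47057} - \frac{4 \sqrt{2}}{47057}\right) - 3 \left(-157\right) = \left(- \frac{217}{47057} - \frac{4 \sqrt{2}}{47057}\right) - -471 = \left(- \frac{217}{47057} - \frac{4 \sqrt{2}}{47057}\right) + 471 = \frac{22163630}{47057} - \frac{4 \sqrt{2}}{47057}$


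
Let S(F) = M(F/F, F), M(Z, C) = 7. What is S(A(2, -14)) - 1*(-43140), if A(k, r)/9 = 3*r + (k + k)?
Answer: 43147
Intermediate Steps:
A(k, r) = 18*k + 27*r (A(k, r) = 9*(3*r + (k + k)) = 9*(3*r + 2*k) = 9*(2*k + 3*r) = 18*k + 27*r)
S(F) = 7
S(A(2, -14)) - 1*(-43140) = 7 - 1*(-43140) = 7 + 43140 = 43147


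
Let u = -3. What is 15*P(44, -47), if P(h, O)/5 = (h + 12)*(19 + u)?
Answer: 67200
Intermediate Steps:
P(h, O) = 960 + 80*h (P(h, O) = 5*((h + 12)*(19 - 3)) = 5*((12 + h)*16) = 5*(192 + 16*h) = 960 + 80*h)
15*P(44, -47) = 15*(960 + 80*44) = 15*(960 + 3520) = 15*4480 = 67200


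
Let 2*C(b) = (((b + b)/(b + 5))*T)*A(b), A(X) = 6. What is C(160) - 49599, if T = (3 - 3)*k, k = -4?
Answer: -49599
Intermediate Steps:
T = 0 (T = (3 - 3)*(-4) = 0*(-4) = 0)
C(b) = 0 (C(b) = ((((b + b)/(b + 5))*0)*6)/2 = ((((2*b)/(5 + b))*0)*6)/2 = (((2*b/(5 + b))*0)*6)/2 = (0*6)/2 = (½)*0 = 0)
C(160) - 49599 = 0 - 49599 = -49599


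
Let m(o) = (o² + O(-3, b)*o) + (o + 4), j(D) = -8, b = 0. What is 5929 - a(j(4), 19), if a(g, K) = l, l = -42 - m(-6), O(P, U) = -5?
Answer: 6035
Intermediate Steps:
m(o) = 4 + o² - 4*o (m(o) = (o² - 5*o) + (o + 4) = (o² - 5*o) + (4 + o) = 4 + o² - 4*o)
l = -106 (l = -42 - (4 + (-6)² - 4*(-6)) = -42 - (4 + 36 + 24) = -42 - 1*64 = -42 - 64 = -106)
a(g, K) = -106
5929 - a(j(4), 19) = 5929 - 1*(-106) = 5929 + 106 = 6035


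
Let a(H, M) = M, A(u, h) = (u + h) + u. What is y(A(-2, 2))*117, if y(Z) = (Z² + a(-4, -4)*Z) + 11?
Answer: 2691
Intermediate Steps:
A(u, h) = h + 2*u (A(u, h) = (h + u) + u = h + 2*u)
y(Z) = 11 + Z² - 4*Z (y(Z) = (Z² - 4*Z) + 11 = 11 + Z² - 4*Z)
y(A(-2, 2))*117 = (11 + (2 + 2*(-2))² - 4*(2 + 2*(-2)))*117 = (11 + (2 - 4)² - 4*(2 - 4))*117 = (11 + (-2)² - 4*(-2))*117 = (11 + 4 + 8)*117 = 23*117 = 2691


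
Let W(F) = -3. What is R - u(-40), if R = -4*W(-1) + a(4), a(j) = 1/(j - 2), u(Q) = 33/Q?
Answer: 533/40 ≈ 13.325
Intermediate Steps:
a(j) = 1/(-2 + j)
R = 25/2 (R = -4*(-3) + 1/(-2 + 4) = 12 + 1/2 = 12 + ½ = 25/2 ≈ 12.500)
R - u(-40) = 25/2 - 33/(-40) = 25/2 - 33*(-1)/40 = 25/2 - 1*(-33/40) = 25/2 + 33/40 = 533/40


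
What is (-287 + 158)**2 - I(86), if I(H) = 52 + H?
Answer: 16503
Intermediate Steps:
(-287 + 158)**2 - I(86) = (-287 + 158)**2 - (52 + 86) = (-129)**2 - 1*138 = 16641 - 138 = 16503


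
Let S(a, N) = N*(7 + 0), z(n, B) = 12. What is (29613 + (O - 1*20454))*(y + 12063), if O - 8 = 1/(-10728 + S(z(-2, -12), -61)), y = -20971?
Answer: -910913230672/11155 ≈ -8.1660e+7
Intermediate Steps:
S(a, N) = 7*N (S(a, N) = N*7 = 7*N)
O = 89239/11155 (O = 8 + 1/(-10728 + 7*(-61)) = 8 + 1/(-10728 - 427) = 8 + 1/(-11155) = 8 - 1/11155 = 89239/11155 ≈ 7.9999)
(29613 + (O - 1*20454))*(y + 12063) = (29613 + (89239/11155 - 1*20454))*(-20971 + 12063) = (29613 + (89239/11155 - 20454))*(-8908) = (29613 - 228075131/11155)*(-8908) = (102257884/11155)*(-8908) = -910913230672/11155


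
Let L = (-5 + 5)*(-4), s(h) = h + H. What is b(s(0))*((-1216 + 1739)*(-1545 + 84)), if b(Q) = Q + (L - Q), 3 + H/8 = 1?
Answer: 0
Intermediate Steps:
H = -16 (H = -24 + 8*1 = -24 + 8 = -16)
s(h) = -16 + h (s(h) = h - 16 = -16 + h)
L = 0 (L = 0*(-4) = 0)
b(Q) = 0 (b(Q) = Q + (0 - Q) = Q - Q = 0)
b(s(0))*((-1216 + 1739)*(-1545 + 84)) = 0*((-1216 + 1739)*(-1545 + 84)) = 0*(523*(-1461)) = 0*(-764103) = 0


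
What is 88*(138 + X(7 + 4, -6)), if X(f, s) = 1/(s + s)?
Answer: 36410/3 ≈ 12137.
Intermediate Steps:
X(f, s) = 1/(2*s)
88*(138 + X(7 + 4, -6)) = 88*(138 + (½)/(-6)) = 88*(138 + (½)*(-⅙)) = 88*(138 - 1/12) = 88*(1655/12) = 36410/3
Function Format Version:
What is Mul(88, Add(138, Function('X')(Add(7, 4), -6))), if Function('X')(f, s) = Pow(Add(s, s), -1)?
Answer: Rational(36410, 3) ≈ 12137.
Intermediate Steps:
Function('X')(f, s) = Mul(Rational(1, 2), Pow(s, -1)) (Function('X')(f, s) = Pow(Mul(2, s), -1) = Mul(Rational(1, 2), Pow(s, -1)))
Mul(88, Add(138, Function('X')(Add(7, 4), -6))) = Mul(88, Add(138, Mul(Rational(1, 2), Pow(-6, -1)))) = Mul(88, Add(138, Mul(Rational(1, 2), Rational(-1, 6)))) = Mul(88, Add(138, Rational(-1, 12))) = Mul(88, Rational(1655, 12)) = Rational(36410, 3)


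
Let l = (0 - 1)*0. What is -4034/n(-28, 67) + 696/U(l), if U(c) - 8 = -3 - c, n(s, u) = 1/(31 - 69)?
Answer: 767156/5 ≈ 1.5343e+5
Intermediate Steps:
n(s, u) = -1/38 (n(s, u) = 1/(-38) = -1/38)
l = 0 (l = -1*0 = 0)
U(c) = 5 - c (U(c) = 8 + (-3 - c) = 5 - c)
-4034/n(-28, 67) + 696/U(l) = -4034/(-1/38) + 696/(5 - 1*0) = -4034*(-38) + 696/(5 + 0) = 153292 + 696/5 = 767156/5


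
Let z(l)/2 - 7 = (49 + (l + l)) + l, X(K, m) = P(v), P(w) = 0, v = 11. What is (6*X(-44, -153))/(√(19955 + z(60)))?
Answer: 0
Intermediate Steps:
X(K, m) = 0
z(l) = 112 + 6*l (z(l) = 14 + 2*((49 + (l + l)) + l) = 14 + 2*((49 + 2*l) + l) = 14 + 2*(49 + 3*l) = 14 + (98 + 6*l) = 112 + 6*l)
(6*X(-44, -153))/(√(19955 + z(60))) = (6*0)/(√(19955 + (112 + 6*60))) = 0/(√(19955 + (112 + 360))) = 0/(√(19955 + 472)) = 0/(√20427) = 0*(√20427/20427) = 0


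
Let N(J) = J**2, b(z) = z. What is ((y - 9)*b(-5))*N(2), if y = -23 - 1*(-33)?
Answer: -20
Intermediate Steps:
y = 10 (y = -23 + 33 = 10)
((y - 9)*b(-5))*N(2) = ((10 - 9)*(-5))*2**2 = (1*(-5))*4 = -5*4 = -20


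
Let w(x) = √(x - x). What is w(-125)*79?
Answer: 0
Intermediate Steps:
w(x) = 0 (w(x) = √0 = 0)
w(-125)*79 = 0*79 = 0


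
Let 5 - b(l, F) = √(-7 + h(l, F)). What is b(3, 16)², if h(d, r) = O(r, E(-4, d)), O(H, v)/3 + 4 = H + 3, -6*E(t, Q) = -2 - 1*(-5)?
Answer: (5 - √38)² ≈ 1.3559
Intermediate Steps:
E(t, Q) = -½ (E(t, Q) = -(-2 - 1*(-5))/6 = -(-2 + 5)/6 = -⅙*3 = -½)
O(H, v) = -3 + 3*H (O(H, v) = -12 + 3*(H + 3) = -12 + 3*(3 + H) = -12 + (9 + 3*H) = -3 + 3*H)
h(d, r) = -3 + 3*r
b(l, F) = 5 - √(-10 + 3*F) (b(l, F) = 5 - √(-7 + (-3 + 3*F)) = 5 - √(-10 + 3*F))
b(3, 16)² = (5 - √(-10 + 3*16))² = (5 - √(-10 + 48))² = (5 - √38)²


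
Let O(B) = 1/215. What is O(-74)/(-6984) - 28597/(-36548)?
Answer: 10735018693/13719753720 ≈ 0.78245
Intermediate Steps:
O(B) = 1/215
O(-74)/(-6984) - 28597/(-36548) = (1/215)/(-6984) - 28597/(-36548) = (1/215)*(-1/6984) - 28597*(-1/36548) = -1/1501560 + 28597/36548 = 10735018693/13719753720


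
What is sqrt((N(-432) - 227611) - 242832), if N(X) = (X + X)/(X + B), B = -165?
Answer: I*sqrt(18629955931)/199 ≈ 685.89*I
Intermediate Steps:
N(X) = 2*X/(-165 + X) (N(X) = (X + X)/(X - 165) = (2*X)/(-165 + X) = 2*X/(-165 + X))
sqrt((N(-432) - 227611) - 242832) = sqrt((2*(-432)/(-165 - 432) - 227611) - 242832) = sqrt((2*(-432)/(-597) - 227611) - 242832) = sqrt((2*(-432)*(-1/597) - 227611) - 242832) = sqrt((288/199 - 227611) - 242832) = sqrt(-45294301/199 - 242832) = sqrt(-93617869/199) = I*sqrt(18629955931)/199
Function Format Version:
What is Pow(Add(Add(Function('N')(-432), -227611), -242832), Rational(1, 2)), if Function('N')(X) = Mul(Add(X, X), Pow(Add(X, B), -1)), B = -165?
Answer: Mul(Rational(1, 199), I, Pow(18629955931, Rational(1, 2))) ≈ Mul(685.89, I)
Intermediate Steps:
Function('N')(X) = Mul(2, X, Pow(Add(-165, X), -1)) (Function('N')(X) = Mul(Add(X, X), Pow(Add(X, -165), -1)) = Mul(Mul(2, X), Pow(Add(-165, X), -1)) = Mul(2, X, Pow(Add(-165, X), -1)))
Pow(Add(Add(Function('N')(-432), -227611), -242832), Rational(1, 2)) = Pow(Add(Add(Mul(2, -432, Pow(Add(-165, -432), -1)), -227611), -242832), Rational(1, 2)) = Pow(Add(Add(Mul(2, -432, Pow(-597, -1)), -227611), -242832), Rational(1, 2)) = Pow(Add(Add(Mul(2, -432, Rational(-1, 597)), -227611), -242832), Rational(1, 2)) = Pow(Add(Add(Rational(288, 199), -227611), -242832), Rational(1, 2)) = Pow(Add(Rational(-45294301, 199), -242832), Rational(1, 2)) = Pow(Rational(-93617869, 199), Rational(1, 2)) = Mul(Rational(1, 199), I, Pow(18629955931, Rational(1, 2)))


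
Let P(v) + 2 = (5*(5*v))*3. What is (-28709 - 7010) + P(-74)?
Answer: -41271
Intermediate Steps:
P(v) = -2 + 75*v (P(v) = -2 + (5*(5*v))*3 = -2 + (25*v)*3 = -2 + 75*v)
(-28709 - 7010) + P(-74) = (-28709 - 7010) + (-2 + 75*(-74)) = -35719 + (-2 - 5550) = -35719 - 5552 = -41271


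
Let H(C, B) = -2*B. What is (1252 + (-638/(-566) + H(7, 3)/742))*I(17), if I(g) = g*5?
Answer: 11183342560/104993 ≈ 1.0652e+5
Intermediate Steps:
I(g) = 5*g
(1252 + (-638/(-566) + H(7, 3)/742))*I(17) = (1252 + (-638/(-566) - 2*3/742))*(5*17) = (1252 + (-638*(-1/566) - 6*1/742))*85 = (1252 + (319/283 - 3/371))*85 = (1252 + 117500/104993)*85 = (131568736/104993)*85 = 11183342560/104993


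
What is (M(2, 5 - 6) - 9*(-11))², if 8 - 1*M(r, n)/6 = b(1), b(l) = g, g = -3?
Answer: 27225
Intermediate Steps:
b(l) = -3
M(r, n) = 66 (M(r, n) = 48 - 6*(-3) = 48 + 18 = 66)
(M(2, 5 - 6) - 9*(-11))² = (66 - 9*(-11))² = (66 + 99)² = 165² = 27225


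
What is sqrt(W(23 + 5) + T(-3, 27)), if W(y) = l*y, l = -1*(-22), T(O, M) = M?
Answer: sqrt(643) ≈ 25.357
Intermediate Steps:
l = 22
W(y) = 22*y
sqrt(W(23 + 5) + T(-3, 27)) = sqrt(22*(23 + 5) + 27) = sqrt(22*28 + 27) = sqrt(616 + 27) = sqrt(643)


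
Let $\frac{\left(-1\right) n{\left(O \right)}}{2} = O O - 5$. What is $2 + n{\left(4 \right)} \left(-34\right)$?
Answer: $750$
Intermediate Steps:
$n{\left(O \right)} = 10 - 2 O^{2}$ ($n{\left(O \right)} = - 2 \left(O O - 5\right) = - 2 \left(O^{2} - 5\right) = - 2 \left(-5 + O^{2}\right) = 10 - 2 O^{2}$)
$2 + n{\left(4 \right)} \left(-34\right) = 2 + \left(10 - 2 \cdot 4^{2}\right) \left(-34\right) = 2 + \left(10 - 32\right) \left(-34\right) = 2 - -748 = 2 + 748 = 750$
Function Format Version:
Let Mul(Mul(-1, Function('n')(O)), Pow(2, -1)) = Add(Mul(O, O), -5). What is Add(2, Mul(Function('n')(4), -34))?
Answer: 750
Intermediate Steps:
Function('n')(O) = Add(10, Mul(-2, Pow(O, 2))) (Function('n')(O) = Mul(-2, Add(Mul(O, O), -5)) = Mul(-2, Add(Pow(O, 2), -5)) = Mul(-2, Add(-5, Pow(O, 2))) = Add(10, Mul(-2, Pow(O, 2))))
Add(2, Mul(Function('n')(4), -34)) = Add(2, Mul(Add(10, Mul(-2, Pow(4, 2))), -34)) = Add(2, Mul(Add(10, Mul(-2, 16)), -34)) = Add(2, Mul(Add(10, -32), -34)) = Add(2, Mul(-22, -34)) = Add(2, 748) = 750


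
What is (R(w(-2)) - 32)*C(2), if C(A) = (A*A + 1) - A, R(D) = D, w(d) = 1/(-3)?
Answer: -97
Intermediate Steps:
w(d) = -⅓
C(A) = 1 + A² - A (C(A) = (A² + 1) - A = (1 + A²) - A = 1 + A² - A)
(R(w(-2)) - 32)*C(2) = (-⅓ - 32)*(1 + 2² - 1*2) = -97*(1 + 4 - 2)/3 = -97/3*3 = -97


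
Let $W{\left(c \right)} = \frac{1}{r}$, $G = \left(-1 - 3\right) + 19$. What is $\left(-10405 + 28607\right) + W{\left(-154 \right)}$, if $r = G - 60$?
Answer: $\frac{819089}{45} \approx 18202.0$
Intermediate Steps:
$G = 15$ ($G = -4 + 19 = 15$)
$r = -45$ ($r = 15 - 60 = -45$)
$W{\left(c \right)} = - \frac{1}{45}$ ($W{\left(c \right)} = \frac{1}{-45} = - \frac{1}{45}$)
$\left(-10405 + 28607\right) + W{\left(-154 \right)} = \left(-10405 + 28607\right) - \frac{1}{45} = 18202 - \frac{1}{45} = \frac{819089}{45}$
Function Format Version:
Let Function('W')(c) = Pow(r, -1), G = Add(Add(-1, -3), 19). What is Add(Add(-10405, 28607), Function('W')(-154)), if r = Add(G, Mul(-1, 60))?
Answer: Rational(819089, 45) ≈ 18202.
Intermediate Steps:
G = 15 (G = Add(-4, 19) = 15)
r = -45 (r = Add(15, Mul(-1, 60)) = Add(15, -60) = -45)
Function('W')(c) = Rational(-1, 45) (Function('W')(c) = Pow(-45, -1) = Rational(-1, 45))
Add(Add(-10405, 28607), Function('W')(-154)) = Add(Add(-10405, 28607), Rational(-1, 45)) = Add(18202, Rational(-1, 45)) = Rational(819089, 45)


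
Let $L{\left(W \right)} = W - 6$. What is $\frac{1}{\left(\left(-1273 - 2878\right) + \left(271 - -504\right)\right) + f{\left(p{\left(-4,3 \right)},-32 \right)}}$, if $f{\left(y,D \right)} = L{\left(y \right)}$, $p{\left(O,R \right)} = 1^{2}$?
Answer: $- \frac{1}{3381} \approx -0.00029577$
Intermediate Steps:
$p{\left(O,R \right)} = 1$
$L{\left(W \right)} = -6 + W$ ($L{\left(W \right)} = W - 6 = -6 + W$)
$f{\left(y,D \right)} = -6 + y$
$\frac{1}{\left(\left(-1273 - 2878\right) + \left(271 - -504\right)\right) + f{\left(p{\left(-4,3 \right)},-32 \right)}} = \frac{1}{\left(\left(-1273 - 2878\right) + \left(271 - -504\right)\right) + \left(-6 + 1\right)} = \frac{1}{\left(-4151 + \left(271 + 504\right)\right) - 5} = \frac{1}{\left(-4151 + 775\right) - 5} = \frac{1}{-3376 - 5} = \frac{1}{-3381} = - \frac{1}{3381}$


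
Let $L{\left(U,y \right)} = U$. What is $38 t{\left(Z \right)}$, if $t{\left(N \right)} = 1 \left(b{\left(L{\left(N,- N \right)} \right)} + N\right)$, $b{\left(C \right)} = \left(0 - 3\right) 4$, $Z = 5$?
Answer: $-266$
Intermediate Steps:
$b{\left(C \right)} = -12$ ($b{\left(C \right)} = \left(-3\right) 4 = -12$)
$t{\left(N \right)} = -12 + N$ ($t{\left(N \right)} = 1 \left(-12 + N\right) = -12 + N$)
$38 t{\left(Z \right)} = 38 \left(-12 + 5\right) = 38 \left(-7\right) = -266$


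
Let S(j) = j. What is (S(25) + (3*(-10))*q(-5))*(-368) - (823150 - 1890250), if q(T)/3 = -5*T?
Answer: 1885900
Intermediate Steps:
q(T) = -15*T (q(T) = 3*(-5*T) = -15*T)
(S(25) + (3*(-10))*q(-5))*(-368) - (823150 - 1890250) = (25 + (3*(-10))*(-15*(-5)))*(-368) - (823150 - 1890250) = (25 - 30*75)*(-368) - 1*(-1067100) = (25 - 2250)*(-368) + 1067100 = -2225*(-368) + 1067100 = 818800 + 1067100 = 1885900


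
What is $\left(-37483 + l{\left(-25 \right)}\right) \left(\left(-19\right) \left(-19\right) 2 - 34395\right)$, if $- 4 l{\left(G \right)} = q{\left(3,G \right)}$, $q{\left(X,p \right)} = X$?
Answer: $\frac{5048761255}{4} \approx 1.2622 \cdot 10^{9}$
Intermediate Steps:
$l{\left(G \right)} = - \frac{3}{4}$ ($l{\left(G \right)} = \left(- \frac{1}{4}\right) 3 = - \frac{3}{4}$)
$\left(-37483 + l{\left(-25 \right)}\right) \left(\left(-19\right) \left(-19\right) 2 - 34395\right) = \left(-37483 - \frac{3}{4}\right) \left(\left(-19\right) \left(-19\right) 2 - 34395\right) = - \frac{149935 \left(361 \cdot 2 - 34395\right)}{4} = - \frac{149935 \left(722 - 34395\right)}{4} = \left(- \frac{149935}{4}\right) \left(-33673\right) = \frac{5048761255}{4}$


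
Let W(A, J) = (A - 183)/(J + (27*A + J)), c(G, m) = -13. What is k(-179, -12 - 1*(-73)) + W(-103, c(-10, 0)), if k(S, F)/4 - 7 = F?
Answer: 763790/2807 ≈ 272.10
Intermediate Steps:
k(S, F) = 28 + 4*F
W(A, J) = (-183 + A)/(2*J + 27*A) (W(A, J) = (-183 + A)/(J + (J + 27*A)) = (-183 + A)/(2*J + 27*A))
k(-179, -12 - 1*(-73)) + W(-103, c(-10, 0)) = (28 + 4*(-12 - 1*(-73))) + (-183 - 103)/(2*(-13) + 27*(-103)) = (28 + 4*(-12 + 73)) - 286/(-26 - 2781) = (28 + 4*61) - 286/(-2807) = (28 + 244) - 1/2807*(-286) = 272 + 286/2807 = 763790/2807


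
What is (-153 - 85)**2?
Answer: 56644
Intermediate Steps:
(-153 - 85)**2 = (-238)**2 = 56644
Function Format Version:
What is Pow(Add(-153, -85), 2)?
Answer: 56644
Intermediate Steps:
Pow(Add(-153, -85), 2) = Pow(-238, 2) = 56644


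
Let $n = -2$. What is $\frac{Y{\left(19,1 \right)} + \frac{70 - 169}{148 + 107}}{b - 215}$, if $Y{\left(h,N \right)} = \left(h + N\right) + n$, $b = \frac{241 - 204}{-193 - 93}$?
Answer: $- \frac{142714}{1743265} \approx -0.081866$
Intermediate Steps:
$b = - \frac{37}{286}$ ($b = \frac{37}{-286} = 37 \left(- \frac{1}{286}\right) = - \frac{37}{286} \approx -0.12937$)
$Y{\left(h,N \right)} = -2 + N + h$ ($Y{\left(h,N \right)} = \left(h + N\right) - 2 = \left(N + h\right) - 2 = -2 + N + h$)
$\frac{Y{\left(19,1 \right)} + \frac{70 - 169}{148 + 107}}{b - 215} = \frac{\left(-2 + 1 + 19\right) + \frac{70 - 169}{148 + 107}}{- \frac{37}{286} - 215} = \frac{18 - \frac{99}{255}}{- \frac{61527}{286}} = \left(18 - \frac{33}{85}\right) \left(- \frac{286}{61527}\right) = \frac{1497}{85} \left(- \frac{286}{61527}\right) = - \frac{142714}{1743265}$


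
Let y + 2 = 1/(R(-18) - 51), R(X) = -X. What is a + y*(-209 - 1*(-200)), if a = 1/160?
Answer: 32171/1760 ≈ 18.279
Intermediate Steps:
y = -67/33 (y = -2 + 1/(-1*(-18) - 51) = -2 + 1/(18 - 51) = -2 + 1/(-33) = -2 - 1/33 = -67/33 ≈ -2.0303)
a = 1/160 ≈ 0.0062500
a + y*(-209 - 1*(-200)) = 1/160 - 67*(-209 - 1*(-200))/33 = 1/160 - 67*(-209 + 200)/33 = 1/160 - 67/33*(-9) = 1/160 + 201/11 = 32171/1760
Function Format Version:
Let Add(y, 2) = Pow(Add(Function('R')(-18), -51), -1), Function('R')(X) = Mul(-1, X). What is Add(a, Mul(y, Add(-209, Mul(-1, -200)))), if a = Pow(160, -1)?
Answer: Rational(32171, 1760) ≈ 18.279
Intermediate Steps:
y = Rational(-67, 33) (y = Add(-2, Pow(Add(Mul(-1, -18), -51), -1)) = Add(-2, Pow(Add(18, -51), -1)) = Add(-2, Pow(-33, -1)) = Add(-2, Rational(-1, 33)) = Rational(-67, 33) ≈ -2.0303)
a = Rational(1, 160) ≈ 0.0062500
Add(a, Mul(y, Add(-209, Mul(-1, -200)))) = Add(Rational(1, 160), Mul(Rational(-67, 33), Add(-209, Mul(-1, -200)))) = Add(Rational(1, 160), Mul(Rational(-67, 33), Add(-209, 200))) = Add(Rational(1, 160), Mul(Rational(-67, 33), -9)) = Add(Rational(1, 160), Rational(201, 11)) = Rational(32171, 1760)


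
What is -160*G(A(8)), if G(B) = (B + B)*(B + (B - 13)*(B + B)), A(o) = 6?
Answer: 149760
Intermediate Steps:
G(B) = 2*B*(B + 2*B*(-13 + B)) (G(B) = (2*B)*(B + (-13 + B)*(2*B)) = (2*B)*(B + 2*B*(-13 + B)) = 2*B*(B + 2*B*(-13 + B)))
-160*G(A(8)) = -160*6**2*(-50 + 4*6) = -5760*(-50 + 24) = -5760*(-26) = -160*(-936) = 149760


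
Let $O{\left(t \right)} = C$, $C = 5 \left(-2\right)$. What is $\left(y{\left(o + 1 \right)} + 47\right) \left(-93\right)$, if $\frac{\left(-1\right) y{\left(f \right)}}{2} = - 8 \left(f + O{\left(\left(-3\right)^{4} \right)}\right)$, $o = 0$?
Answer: $9021$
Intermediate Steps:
$C = -10$
$O{\left(t \right)} = -10$
$y{\left(f \right)} = -160 + 16 f$ ($y{\left(f \right)} = - 2 \left(- 8 \left(f - 10\right)\right) = - 2 \left(- 8 \left(-10 + f\right)\right) = - 2 \left(80 - 8 f\right) = -160 + 16 f$)
$\left(y{\left(o + 1 \right)} + 47\right) \left(-93\right) = \left(\left(-160 + 16 \left(0 + 1\right)\right) + 47\right) \left(-93\right) = \left(\left(-160 + 16 \cdot 1\right) + 47\right) \left(-93\right) = \left(\left(-160 + 16\right) + 47\right) \left(-93\right) = \left(-144 + 47\right) \left(-93\right) = \left(-97\right) \left(-93\right) = 9021$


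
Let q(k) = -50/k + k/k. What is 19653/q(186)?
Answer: 1827729/68 ≈ 26878.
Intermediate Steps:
q(k) = 1 - 50/k (q(k) = -50/k + 1 = 1 - 50/k)
19653/q(186) = 19653/(((-50 + 186)/186)) = 19653/(((1/186)*136)) = 19653/(68/93) = 19653*(93/68) = 1827729/68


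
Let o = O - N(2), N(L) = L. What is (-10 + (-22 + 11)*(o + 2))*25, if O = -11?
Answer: 2775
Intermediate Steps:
o = -13 (o = -11 - 1*2 = -11 - 2 = -13)
(-10 + (-22 + 11)*(o + 2))*25 = (-10 + (-22 + 11)*(-13 + 2))*25 = (-10 - 11*(-11))*25 = (-10 + 121)*25 = 111*25 = 2775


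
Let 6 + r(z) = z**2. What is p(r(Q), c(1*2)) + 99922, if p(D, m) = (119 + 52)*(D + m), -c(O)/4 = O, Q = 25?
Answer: 204403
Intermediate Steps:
c(O) = -4*O
r(z) = -6 + z**2
p(D, m) = 171*D + 171*m (p(D, m) = 171*(D + m) = 171*D + 171*m)
p(r(Q), c(1*2)) + 99922 = (171*(-6 + 25**2) + 171*(-4*2)) + 99922 = (171*(-6 + 625) + 171*(-4*2)) + 99922 = (171*619 + 171*(-8)) + 99922 = (105849 - 1368) + 99922 = 104481 + 99922 = 204403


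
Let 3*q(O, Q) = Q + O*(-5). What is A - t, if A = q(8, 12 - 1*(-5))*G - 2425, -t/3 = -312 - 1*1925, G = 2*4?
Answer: -27592/3 ≈ -9197.3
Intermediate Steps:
G = 8
q(O, Q) = -5*O/3 + Q/3 (q(O, Q) = (Q + O*(-5))/3 = (Q - 5*O)/3 = -5*O/3 + Q/3)
t = 6711 (t = -3*(-312 - 1*1925) = -3*(-312 - 1925) = -3*(-2237) = 6711)
A = -7459/3 (A = (-5/3*8 + (12 - 1*(-5))/3)*8 - 2425 = (-40/3 + (12 + 5)/3)*8 - 2425 = (-40/3 + (1/3)*17)*8 - 2425 = (-40/3 + 17/3)*8 - 2425 = -23/3*8 - 2425 = -184/3 - 2425 = -7459/3 ≈ -2486.3)
A - t = -7459/3 - 1*6711 = -7459/3 - 6711 = -27592/3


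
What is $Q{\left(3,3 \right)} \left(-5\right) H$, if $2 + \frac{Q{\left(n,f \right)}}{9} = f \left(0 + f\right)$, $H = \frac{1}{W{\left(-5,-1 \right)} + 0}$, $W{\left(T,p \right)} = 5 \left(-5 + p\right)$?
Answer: $\frac{21}{2} \approx 10.5$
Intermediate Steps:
$W{\left(T,p \right)} = -25 + 5 p$
$H = - \frac{1}{30}$ ($H = \frac{1}{\left(-25 + 5 \left(-1\right)\right) + 0} = \frac{1}{\left(-25 - 5\right) + 0} = \frac{1}{-30 + 0} = \frac{1}{-30} = - \frac{1}{30} \approx -0.033333$)
$Q{\left(n,f \right)} = -18 + 9 f^{2}$ ($Q{\left(n,f \right)} = -18 + 9 f \left(0 + f\right) = -18 + 9 f f = -18 + 9 f^{2}$)
$Q{\left(3,3 \right)} \left(-5\right) H = \left(-18 + 9 \cdot 3^{2}\right) \left(-5\right) \left(- \frac{1}{30}\right) = \left(-18 + 9 \cdot 9\right) \left(-5\right) \left(- \frac{1}{30}\right) = \left(-18 + 81\right) \left(-5\right) \left(- \frac{1}{30}\right) = 63 \left(-5\right) \left(- \frac{1}{30}\right) = \left(-315\right) \left(- \frac{1}{30}\right) = \frac{21}{2}$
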